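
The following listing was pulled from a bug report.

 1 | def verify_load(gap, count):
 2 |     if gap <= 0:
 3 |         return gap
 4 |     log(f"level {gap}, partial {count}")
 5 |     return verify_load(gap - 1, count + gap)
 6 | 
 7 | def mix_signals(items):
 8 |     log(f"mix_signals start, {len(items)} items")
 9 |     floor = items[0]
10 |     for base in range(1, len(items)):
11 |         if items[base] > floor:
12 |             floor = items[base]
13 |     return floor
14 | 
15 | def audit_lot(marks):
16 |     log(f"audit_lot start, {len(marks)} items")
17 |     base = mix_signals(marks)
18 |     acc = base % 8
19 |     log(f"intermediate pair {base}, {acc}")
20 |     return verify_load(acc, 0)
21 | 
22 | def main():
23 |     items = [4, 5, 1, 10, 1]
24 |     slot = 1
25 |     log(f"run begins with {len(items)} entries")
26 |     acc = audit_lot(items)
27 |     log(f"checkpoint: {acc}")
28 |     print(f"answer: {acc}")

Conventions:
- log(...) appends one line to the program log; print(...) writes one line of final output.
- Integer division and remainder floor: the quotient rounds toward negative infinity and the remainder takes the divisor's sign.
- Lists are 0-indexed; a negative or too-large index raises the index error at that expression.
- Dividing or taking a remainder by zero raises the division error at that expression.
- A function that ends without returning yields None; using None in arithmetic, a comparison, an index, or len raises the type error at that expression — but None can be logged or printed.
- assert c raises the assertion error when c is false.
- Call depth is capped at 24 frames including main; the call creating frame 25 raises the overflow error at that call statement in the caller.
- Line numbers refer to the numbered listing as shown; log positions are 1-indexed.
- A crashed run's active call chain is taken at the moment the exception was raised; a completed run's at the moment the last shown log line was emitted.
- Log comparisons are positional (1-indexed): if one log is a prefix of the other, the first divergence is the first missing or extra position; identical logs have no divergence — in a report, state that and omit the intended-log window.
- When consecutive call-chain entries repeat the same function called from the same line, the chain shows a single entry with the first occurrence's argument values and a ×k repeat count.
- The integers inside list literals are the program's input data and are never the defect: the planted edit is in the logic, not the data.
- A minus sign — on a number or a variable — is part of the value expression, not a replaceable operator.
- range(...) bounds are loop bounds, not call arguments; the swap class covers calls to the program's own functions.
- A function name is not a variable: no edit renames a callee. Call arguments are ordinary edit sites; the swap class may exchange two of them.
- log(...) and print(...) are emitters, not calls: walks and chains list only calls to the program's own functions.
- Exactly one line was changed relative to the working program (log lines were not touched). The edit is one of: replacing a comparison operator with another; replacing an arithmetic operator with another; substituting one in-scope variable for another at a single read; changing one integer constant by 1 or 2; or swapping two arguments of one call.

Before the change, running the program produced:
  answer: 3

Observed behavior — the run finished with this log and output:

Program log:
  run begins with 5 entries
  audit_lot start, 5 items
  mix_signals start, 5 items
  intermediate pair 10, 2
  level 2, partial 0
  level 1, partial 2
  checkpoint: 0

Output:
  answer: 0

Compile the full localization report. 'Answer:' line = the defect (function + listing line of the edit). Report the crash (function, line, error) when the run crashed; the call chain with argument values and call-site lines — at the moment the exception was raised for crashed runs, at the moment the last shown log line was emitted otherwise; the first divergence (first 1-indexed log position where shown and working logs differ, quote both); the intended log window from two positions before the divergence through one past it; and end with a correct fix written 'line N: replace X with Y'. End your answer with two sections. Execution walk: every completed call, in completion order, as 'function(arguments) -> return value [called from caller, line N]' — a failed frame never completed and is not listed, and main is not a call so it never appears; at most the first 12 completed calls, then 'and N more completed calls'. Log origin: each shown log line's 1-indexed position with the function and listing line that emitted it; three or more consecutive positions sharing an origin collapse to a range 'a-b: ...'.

Answer: the defect is in verify_load at line 3.
The tell: At log position 7 the runs split — shown 'checkpoint: 0', but the working version logs 'checkpoint: 3'.
Call chain: main.
First divergence: position 7 — shown 'checkpoint: 0', intended 'checkpoint: 3'.
Intended log window:
  5: level 2, partial 0
  6: level 1, partial 2
  7: checkpoint: 3
Execution walk:
  mix_signals([4, 5, 1, 10, 1]) -> 10  [called from audit_lot, line 17]
  verify_load(0, 3) -> 0  [called from verify_load, line 5]
  verify_load(1, 2) -> 0  [called from verify_load, line 5]
  verify_load(2, 0) -> 0  [called from audit_lot, line 20]
  audit_lot([4, 5, 1, 10, 1]) -> 0  [called from main, line 26]
Log line origins:
  1 — main, line 25
  2 — audit_lot, line 16
  3 — mix_signals, line 8
  4 — audit_lot, line 19
  5 — verify_load, line 4
  6 — verify_load, line 4
  7 — main, line 27
A correct fix: line 3: replace `gap` with `count`.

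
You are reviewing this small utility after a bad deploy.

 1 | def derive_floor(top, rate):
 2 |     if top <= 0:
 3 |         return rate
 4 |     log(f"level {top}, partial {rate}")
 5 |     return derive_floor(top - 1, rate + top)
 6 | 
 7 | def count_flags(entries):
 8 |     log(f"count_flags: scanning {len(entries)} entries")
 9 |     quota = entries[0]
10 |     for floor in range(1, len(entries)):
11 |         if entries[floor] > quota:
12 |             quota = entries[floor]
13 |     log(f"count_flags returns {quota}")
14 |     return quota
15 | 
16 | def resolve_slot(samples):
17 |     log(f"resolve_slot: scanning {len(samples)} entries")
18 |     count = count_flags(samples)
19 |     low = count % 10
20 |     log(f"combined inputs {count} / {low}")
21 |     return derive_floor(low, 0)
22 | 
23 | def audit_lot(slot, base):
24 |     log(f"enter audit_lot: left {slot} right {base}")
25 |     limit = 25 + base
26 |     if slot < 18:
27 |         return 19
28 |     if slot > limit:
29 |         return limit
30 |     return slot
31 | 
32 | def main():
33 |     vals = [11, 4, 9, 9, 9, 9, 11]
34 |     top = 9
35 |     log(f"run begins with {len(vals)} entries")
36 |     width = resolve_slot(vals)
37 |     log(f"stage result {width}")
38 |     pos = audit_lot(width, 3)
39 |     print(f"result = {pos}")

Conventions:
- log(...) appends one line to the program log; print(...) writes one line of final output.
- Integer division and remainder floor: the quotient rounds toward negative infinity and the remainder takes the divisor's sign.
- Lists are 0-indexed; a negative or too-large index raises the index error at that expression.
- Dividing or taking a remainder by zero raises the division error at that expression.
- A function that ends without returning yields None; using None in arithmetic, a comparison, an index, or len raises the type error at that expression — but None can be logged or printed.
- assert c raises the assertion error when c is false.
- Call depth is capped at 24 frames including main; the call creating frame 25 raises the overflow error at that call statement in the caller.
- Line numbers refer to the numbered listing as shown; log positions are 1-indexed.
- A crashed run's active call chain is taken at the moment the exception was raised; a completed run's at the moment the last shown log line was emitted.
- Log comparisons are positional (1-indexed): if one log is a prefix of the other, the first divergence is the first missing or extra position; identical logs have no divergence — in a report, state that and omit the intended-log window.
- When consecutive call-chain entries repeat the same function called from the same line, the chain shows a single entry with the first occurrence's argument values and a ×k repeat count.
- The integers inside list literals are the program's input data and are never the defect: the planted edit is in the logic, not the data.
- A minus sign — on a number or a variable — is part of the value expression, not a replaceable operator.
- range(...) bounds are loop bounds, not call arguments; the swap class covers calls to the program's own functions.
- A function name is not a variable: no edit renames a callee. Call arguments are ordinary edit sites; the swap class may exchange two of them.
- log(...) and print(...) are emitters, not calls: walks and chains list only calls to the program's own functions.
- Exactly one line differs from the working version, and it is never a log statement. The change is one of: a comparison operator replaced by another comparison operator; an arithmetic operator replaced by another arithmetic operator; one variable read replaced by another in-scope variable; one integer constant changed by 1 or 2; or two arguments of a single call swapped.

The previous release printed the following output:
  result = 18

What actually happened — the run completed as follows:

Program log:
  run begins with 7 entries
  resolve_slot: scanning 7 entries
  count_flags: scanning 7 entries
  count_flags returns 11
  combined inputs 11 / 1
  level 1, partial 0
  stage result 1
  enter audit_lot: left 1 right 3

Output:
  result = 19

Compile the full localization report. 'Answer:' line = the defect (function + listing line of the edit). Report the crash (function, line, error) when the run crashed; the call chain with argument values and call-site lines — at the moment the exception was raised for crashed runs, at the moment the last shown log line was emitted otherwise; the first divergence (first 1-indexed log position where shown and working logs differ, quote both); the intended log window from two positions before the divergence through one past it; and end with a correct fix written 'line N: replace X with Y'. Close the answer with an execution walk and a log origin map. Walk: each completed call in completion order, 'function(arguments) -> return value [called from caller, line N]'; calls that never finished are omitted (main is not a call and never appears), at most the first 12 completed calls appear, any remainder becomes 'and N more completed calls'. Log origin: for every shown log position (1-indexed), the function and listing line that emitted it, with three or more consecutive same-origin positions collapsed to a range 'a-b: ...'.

Answer: the defect is in audit_lot at line 27.
Key fact: The two runs log identically and part ways only at the printed values.
Call chain: main -> audit_lot(1, 3) (called at line 38).
First divergence: none — the logs agree in full.
Execution walk:
  count_flags([11, 4, 9, 9, 9, 9, 11]) -> 11  [called from resolve_slot, line 18]
  derive_floor(0, 1) -> 1  [called from derive_floor, line 5]
  derive_floor(1, 0) -> 1  [called from resolve_slot, line 21]
  resolve_slot([11, 4, 9, 9, 9, 9, 11]) -> 1  [called from main, line 36]
  audit_lot(1, 3) -> 19  [called from main, line 38]
Log origins:
  1: logged in main at line 35
  2: logged in resolve_slot at line 17
  3: logged in count_flags at line 8
  4: logged in count_flags at line 13
  5: logged in resolve_slot at line 20
  6: logged in derive_floor at line 4
  7: logged in main at line 37
  8: logged in audit_lot at line 24
A correct fix: line 27: replace `19` with `18`.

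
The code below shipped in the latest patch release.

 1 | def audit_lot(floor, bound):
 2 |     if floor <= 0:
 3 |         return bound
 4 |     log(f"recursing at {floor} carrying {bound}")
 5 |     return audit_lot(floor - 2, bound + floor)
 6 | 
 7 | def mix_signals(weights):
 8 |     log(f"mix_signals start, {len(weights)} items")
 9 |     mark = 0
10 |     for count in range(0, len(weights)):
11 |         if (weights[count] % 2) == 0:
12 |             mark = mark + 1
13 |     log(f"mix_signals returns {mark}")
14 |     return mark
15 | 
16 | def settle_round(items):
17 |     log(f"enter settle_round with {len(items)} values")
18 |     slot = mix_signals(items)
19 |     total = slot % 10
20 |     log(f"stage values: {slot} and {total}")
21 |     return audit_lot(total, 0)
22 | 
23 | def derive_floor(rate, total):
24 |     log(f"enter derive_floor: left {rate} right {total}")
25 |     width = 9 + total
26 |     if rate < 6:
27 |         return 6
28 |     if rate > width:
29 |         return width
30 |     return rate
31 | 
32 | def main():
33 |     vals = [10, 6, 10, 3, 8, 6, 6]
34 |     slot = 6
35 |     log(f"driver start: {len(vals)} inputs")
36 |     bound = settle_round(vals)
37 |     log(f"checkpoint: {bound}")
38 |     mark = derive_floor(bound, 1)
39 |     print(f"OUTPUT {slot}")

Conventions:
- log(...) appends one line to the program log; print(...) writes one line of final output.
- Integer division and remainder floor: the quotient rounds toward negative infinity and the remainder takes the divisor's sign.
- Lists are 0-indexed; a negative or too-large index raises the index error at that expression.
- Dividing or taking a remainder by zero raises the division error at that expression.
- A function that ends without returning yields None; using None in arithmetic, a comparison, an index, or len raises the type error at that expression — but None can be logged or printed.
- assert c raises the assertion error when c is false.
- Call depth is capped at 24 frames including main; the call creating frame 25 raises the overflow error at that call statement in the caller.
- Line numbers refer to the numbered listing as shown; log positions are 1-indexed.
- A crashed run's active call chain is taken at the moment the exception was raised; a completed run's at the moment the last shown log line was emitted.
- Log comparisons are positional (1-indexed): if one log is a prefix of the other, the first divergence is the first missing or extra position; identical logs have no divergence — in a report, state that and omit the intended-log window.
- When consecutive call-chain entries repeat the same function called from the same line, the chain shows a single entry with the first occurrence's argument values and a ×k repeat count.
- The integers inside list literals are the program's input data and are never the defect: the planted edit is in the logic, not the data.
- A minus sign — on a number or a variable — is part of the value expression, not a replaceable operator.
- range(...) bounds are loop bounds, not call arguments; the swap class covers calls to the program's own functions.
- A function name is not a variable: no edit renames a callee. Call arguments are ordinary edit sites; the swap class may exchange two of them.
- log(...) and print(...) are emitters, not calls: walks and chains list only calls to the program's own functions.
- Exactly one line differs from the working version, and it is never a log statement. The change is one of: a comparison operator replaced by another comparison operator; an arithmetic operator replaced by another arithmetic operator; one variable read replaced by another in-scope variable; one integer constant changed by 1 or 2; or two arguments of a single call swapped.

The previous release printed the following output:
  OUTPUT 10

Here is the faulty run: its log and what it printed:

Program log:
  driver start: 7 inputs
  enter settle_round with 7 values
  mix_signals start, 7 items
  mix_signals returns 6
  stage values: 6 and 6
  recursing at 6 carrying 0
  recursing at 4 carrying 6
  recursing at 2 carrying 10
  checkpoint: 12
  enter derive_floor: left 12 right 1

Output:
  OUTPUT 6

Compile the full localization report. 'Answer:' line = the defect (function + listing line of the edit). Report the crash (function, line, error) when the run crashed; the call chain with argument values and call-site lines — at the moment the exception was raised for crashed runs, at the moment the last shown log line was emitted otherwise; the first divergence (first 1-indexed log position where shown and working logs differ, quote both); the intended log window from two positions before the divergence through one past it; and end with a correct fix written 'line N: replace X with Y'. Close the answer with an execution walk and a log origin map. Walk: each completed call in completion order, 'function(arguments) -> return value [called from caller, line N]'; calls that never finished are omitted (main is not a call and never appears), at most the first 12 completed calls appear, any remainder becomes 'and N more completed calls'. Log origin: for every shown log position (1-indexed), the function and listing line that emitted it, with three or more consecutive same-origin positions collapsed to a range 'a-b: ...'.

Answer: the defect is in main at line 39.
Key fact: Nothing in the log betrays the bug — only the output does.
Call chain: main -> derive_floor(12, 1) (called at line 38).
First divergence: none — the logs agree in full.
Execution walk:
  mix_signals([10, 6, 10, 3, 8, 6, 6]) -> 6  [called from settle_round, line 18]
  audit_lot(0, 12) -> 12  [called from audit_lot, line 5]
  audit_lot(2, 10) -> 12  [called from audit_lot, line 5]
  audit_lot(4, 6) -> 12  [called from audit_lot, line 5]
  audit_lot(6, 0) -> 12  [called from settle_round, line 21]
  settle_round([10, 6, 10, 3, 8, 6, 6]) -> 12  [called from main, line 36]
  derive_floor(12, 1) -> 10  [called from main, line 38]
Log origin:
  1: from main, line 35
  2: from settle_round, line 17
  3: from mix_signals, line 8
  4: from mix_signals, line 13
  5: from settle_round, line 20
  6-8: from audit_lot, line 4
  9: from main, line 37
  10: from derive_floor, line 24
A correct fix: line 39: replace `slot` with `mark`.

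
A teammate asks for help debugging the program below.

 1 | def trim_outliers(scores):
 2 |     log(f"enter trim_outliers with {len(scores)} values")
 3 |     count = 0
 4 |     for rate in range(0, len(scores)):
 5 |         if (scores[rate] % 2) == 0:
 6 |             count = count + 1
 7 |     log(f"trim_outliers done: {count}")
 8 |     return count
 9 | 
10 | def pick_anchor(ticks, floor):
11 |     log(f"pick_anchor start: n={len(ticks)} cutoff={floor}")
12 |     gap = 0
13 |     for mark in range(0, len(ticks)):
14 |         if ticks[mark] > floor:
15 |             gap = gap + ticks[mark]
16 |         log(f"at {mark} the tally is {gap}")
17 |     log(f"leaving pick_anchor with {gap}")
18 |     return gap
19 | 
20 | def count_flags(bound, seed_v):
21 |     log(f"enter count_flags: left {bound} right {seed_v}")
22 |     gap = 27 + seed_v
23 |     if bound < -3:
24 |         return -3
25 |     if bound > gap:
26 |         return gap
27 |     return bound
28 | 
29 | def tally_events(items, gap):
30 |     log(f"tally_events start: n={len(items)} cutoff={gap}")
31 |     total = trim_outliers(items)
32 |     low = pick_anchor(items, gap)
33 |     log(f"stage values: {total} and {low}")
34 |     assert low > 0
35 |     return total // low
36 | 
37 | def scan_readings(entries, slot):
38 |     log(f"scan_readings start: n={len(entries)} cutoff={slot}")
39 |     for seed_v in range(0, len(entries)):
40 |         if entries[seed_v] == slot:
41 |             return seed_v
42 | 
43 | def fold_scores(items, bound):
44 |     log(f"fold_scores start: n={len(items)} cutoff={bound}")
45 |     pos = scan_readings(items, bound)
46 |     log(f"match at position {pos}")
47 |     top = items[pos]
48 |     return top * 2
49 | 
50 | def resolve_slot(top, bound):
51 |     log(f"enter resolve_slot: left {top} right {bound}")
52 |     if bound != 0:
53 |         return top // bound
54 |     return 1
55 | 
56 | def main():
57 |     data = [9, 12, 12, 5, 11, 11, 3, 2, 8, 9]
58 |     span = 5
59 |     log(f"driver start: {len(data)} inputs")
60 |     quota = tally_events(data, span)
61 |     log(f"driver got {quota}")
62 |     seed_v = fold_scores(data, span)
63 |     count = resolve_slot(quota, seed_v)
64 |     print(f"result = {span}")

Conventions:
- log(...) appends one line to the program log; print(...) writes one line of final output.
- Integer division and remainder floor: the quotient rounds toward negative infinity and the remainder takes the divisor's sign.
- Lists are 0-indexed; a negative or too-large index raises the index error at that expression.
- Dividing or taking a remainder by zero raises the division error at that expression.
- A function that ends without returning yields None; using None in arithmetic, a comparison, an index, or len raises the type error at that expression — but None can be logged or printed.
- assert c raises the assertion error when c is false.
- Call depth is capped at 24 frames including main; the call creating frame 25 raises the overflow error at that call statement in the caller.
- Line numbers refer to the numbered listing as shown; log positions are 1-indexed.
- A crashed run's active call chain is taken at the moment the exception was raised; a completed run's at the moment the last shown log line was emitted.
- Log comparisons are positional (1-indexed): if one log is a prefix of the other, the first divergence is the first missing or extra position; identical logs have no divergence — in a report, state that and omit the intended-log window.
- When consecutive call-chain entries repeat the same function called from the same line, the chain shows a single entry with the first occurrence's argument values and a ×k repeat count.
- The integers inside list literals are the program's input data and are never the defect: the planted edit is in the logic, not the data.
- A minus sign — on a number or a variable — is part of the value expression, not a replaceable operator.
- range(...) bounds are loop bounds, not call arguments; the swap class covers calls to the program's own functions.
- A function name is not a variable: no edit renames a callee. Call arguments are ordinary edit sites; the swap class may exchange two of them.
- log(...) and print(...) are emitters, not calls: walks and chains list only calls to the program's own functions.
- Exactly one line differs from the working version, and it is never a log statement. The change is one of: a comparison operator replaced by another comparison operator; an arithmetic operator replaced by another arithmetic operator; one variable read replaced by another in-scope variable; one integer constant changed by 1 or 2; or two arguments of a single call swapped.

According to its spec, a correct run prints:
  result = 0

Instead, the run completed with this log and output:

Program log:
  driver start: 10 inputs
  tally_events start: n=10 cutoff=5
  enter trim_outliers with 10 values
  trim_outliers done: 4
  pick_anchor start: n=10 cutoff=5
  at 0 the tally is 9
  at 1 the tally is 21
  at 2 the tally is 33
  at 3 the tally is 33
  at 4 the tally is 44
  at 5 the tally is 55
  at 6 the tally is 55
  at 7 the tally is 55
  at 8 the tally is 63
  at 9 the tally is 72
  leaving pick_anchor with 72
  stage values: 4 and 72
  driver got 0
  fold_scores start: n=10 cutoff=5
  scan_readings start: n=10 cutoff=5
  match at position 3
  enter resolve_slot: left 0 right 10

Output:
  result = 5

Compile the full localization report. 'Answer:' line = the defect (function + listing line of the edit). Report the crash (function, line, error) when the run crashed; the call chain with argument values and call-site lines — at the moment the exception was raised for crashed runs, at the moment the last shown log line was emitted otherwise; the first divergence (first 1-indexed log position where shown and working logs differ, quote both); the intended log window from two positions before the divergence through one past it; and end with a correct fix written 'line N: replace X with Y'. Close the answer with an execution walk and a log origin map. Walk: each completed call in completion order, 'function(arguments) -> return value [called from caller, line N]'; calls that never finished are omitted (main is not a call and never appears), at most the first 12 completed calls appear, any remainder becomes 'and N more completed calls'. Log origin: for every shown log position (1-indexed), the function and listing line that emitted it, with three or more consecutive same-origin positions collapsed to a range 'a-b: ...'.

Answer: the defect is in main at line 64.
The tell: Nothing in the log betrays the bug — only the output does.
Call chain: main -> resolve_slot(0, 10) (called at line 63).
First divergence: none; the two logs match at every position.
Execution walk:
  trim_outliers([9, 12, 12, 5, 11, 11, 3, 2, 8, 9]) -> 4  [called from tally_events, line 31]
  pick_anchor([9, 12, 12, 5, 11, 11, 3, 2, 8, 9], 5) -> 72  [called from tally_events, line 32]
  tally_events([9, 12, 12, 5, 11, 11, 3, 2, 8, 9], 5) -> 0  [called from main, line 60]
  scan_readings([9, 12, 12, 5, 11, 11, 3, 2, 8, 9], 5) -> 3  [called from fold_scores, line 45]
  fold_scores([9, 12, 12, 5, 11, 11, 3, 2, 8, 9], 5) -> 10  [called from main, line 62]
  resolve_slot(0, 10) -> 0  [called from main, line 63]
Log line origins:
  1: logged in main at line 59
  2: logged in tally_events at line 30
  3: logged in trim_outliers at line 2
  4: logged in trim_outliers at line 7
  5: logged in pick_anchor at line 11
  6-15: logged in pick_anchor at line 16
  16: logged in pick_anchor at line 17
  17: logged in tally_events at line 33
  18: logged in main at line 61
  19: logged in fold_scores at line 44
  20: logged in scan_readings at line 38
  21: logged in fold_scores at line 46
  22: logged in resolve_slot at line 51
A correct fix: line 64: replace `span` with `count`.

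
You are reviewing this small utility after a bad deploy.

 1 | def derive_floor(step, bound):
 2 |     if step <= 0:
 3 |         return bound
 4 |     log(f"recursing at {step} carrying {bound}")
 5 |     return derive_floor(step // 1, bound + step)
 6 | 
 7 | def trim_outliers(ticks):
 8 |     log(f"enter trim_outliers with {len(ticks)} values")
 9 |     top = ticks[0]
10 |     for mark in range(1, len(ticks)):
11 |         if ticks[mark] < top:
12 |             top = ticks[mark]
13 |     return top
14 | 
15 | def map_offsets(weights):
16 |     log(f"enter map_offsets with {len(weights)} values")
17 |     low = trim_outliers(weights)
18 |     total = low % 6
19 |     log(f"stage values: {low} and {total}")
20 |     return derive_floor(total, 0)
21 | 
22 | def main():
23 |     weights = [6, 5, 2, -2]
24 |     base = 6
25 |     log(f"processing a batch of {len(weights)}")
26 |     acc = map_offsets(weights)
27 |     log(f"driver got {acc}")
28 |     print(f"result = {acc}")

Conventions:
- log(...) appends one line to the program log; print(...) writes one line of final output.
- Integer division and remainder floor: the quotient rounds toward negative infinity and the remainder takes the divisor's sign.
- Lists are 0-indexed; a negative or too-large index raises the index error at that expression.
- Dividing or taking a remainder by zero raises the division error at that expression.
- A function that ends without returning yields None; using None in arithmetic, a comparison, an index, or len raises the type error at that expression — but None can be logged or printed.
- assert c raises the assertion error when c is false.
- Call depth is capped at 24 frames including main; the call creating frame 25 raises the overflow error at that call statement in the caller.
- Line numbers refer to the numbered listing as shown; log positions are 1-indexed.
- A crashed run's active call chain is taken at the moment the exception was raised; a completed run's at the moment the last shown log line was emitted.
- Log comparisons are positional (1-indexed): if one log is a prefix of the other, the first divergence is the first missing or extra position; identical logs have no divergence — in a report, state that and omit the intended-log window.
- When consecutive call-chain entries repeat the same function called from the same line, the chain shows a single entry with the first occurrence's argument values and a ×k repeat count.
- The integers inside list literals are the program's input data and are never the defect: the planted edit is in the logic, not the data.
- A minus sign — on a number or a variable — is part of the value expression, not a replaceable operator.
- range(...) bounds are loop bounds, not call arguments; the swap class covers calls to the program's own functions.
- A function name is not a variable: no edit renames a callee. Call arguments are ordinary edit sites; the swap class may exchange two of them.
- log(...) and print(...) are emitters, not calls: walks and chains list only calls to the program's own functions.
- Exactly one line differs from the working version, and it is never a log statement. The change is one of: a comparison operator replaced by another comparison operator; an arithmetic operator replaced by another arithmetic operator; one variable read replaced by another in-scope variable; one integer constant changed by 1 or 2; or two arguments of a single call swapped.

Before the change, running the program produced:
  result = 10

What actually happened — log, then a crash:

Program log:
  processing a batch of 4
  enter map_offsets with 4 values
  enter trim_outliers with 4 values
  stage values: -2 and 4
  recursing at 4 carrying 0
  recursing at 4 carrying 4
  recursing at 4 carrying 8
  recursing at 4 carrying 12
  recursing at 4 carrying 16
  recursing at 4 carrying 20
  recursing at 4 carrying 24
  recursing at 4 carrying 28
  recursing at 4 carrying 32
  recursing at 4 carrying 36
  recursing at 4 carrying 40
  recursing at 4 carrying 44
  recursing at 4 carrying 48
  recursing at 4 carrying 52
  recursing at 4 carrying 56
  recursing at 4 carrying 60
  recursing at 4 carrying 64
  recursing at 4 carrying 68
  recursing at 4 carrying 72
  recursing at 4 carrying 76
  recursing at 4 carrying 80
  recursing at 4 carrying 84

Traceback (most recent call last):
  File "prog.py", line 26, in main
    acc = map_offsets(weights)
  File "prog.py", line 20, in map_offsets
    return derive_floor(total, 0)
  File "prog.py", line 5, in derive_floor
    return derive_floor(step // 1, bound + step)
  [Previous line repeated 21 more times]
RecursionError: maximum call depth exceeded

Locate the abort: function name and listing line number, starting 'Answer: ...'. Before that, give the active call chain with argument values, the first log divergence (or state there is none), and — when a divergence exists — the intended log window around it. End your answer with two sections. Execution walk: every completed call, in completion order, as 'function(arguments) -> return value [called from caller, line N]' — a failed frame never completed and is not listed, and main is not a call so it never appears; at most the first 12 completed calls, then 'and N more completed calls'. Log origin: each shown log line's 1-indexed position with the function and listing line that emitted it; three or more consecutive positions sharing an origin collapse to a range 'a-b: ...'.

Answer: the error was raised in derive_floor, line 5.
Key fact: The earliest visible damage is log position 6 — 'recursing at 4 carrying 4' rather than the intended 'recursing at 3 carrying 4'.
Call chain: main -> map_offsets([6, 5, 2, -2]) (called at line 26) -> derive_floor(4, 0) (called at line 20) -> derive_floor(4, 4) (called at line 5) ×21.
First divergence: position 6 — the shown line 'recursing at 4 carrying 4' should read 'recursing at 3 carrying 4'.
Intended log window:
  4: stage values: -2 and 4
  5: recursing at 4 carrying 0
  6: recursing at 3 carrying 4
  7: recursing at 2 carrying 7
Execution walk:
  trim_outliers([6, 5, 2, -2]) -> -2  [called from map_offsets, line 17]
Log line origins:
  1: logged in main at line 25
  2: logged in map_offsets at line 16
  3: logged in trim_outliers at line 8
  4: logged in map_offsets at line 19
  5-26: logged in derive_floor at line 4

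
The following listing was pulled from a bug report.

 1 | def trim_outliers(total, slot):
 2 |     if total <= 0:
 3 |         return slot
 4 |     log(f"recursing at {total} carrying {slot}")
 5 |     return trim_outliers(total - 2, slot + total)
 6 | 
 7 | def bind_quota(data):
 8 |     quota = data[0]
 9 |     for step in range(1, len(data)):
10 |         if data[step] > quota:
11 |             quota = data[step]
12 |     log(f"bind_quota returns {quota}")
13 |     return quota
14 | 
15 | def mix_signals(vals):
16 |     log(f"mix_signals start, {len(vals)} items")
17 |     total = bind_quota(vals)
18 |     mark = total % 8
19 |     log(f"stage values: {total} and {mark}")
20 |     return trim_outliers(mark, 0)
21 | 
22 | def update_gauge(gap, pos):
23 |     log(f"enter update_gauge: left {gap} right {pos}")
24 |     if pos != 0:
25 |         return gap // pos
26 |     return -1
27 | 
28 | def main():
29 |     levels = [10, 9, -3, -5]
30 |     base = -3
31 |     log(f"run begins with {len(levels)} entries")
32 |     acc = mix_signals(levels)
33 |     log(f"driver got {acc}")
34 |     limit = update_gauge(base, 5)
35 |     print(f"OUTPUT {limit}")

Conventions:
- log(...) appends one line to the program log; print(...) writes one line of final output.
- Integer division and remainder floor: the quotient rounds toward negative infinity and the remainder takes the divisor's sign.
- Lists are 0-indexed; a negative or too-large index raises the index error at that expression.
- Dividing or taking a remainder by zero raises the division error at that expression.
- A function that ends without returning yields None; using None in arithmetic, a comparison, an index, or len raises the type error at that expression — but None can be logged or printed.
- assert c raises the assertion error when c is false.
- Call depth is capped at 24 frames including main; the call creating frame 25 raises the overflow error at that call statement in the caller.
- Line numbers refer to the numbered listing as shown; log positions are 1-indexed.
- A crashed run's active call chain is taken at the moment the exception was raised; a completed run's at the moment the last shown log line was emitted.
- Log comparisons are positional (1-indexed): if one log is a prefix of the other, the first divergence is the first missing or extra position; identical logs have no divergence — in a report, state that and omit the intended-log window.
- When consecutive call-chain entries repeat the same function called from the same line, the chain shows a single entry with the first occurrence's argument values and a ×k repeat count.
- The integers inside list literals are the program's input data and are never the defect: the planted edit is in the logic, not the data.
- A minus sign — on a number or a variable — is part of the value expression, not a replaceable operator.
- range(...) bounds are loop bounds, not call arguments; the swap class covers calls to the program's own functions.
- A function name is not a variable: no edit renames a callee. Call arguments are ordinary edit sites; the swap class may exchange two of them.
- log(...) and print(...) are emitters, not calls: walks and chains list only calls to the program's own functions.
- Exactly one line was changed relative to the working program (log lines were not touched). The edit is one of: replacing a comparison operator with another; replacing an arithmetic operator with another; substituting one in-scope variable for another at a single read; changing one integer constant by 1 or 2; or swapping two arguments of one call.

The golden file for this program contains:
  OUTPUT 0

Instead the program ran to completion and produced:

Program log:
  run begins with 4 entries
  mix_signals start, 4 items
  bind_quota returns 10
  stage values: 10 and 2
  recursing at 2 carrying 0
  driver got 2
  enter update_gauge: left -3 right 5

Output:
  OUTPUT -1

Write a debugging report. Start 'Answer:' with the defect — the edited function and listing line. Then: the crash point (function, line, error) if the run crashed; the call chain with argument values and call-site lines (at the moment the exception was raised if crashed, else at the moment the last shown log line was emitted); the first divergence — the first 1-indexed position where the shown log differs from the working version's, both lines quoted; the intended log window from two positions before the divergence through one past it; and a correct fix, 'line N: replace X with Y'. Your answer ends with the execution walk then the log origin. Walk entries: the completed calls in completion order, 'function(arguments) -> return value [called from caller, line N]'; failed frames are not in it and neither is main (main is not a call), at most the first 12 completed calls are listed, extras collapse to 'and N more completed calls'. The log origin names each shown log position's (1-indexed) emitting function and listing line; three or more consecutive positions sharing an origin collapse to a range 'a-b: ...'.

Answer: the defect is in main at line 34.
The tell: Position 7 is the first bad log line: 'enter update_gauge: left -3 right 5' should read 'enter update_gauge: left 2 right 5'.
Call chain: main -> update_gauge(-3, 5) (called at line 34).
First divergence: at position 7 the run shows 'enter update_gauge: left -3 right 5' where the working version logs 'enter update_gauge: left 2 right 5'.
Intended log window:
  5: recursing at 2 carrying 0
  6: driver got 2
  7: enter update_gauge: left 2 right 5
Execution walk:
  bind_quota([10, 9, -3, -5]) -> 10  [called from mix_signals, line 17]
  trim_outliers(0, 2) -> 2  [called from trim_outliers, line 5]
  trim_outliers(2, 0) -> 2  [called from mix_signals, line 20]
  mix_signals([10, 9, -3, -5]) -> 2  [called from main, line 32]
  update_gauge(-3, 5) -> -1  [called from main, line 34]
Origin of each log line:
  1 — main, line 31
  2 — mix_signals, line 16
  3 — bind_quota, line 12
  4 — mix_signals, line 19
  5 — trim_outliers, line 4
  6 — main, line 33
  7 — update_gauge, line 23
A correct fix: line 34: replace `base` with `acc`.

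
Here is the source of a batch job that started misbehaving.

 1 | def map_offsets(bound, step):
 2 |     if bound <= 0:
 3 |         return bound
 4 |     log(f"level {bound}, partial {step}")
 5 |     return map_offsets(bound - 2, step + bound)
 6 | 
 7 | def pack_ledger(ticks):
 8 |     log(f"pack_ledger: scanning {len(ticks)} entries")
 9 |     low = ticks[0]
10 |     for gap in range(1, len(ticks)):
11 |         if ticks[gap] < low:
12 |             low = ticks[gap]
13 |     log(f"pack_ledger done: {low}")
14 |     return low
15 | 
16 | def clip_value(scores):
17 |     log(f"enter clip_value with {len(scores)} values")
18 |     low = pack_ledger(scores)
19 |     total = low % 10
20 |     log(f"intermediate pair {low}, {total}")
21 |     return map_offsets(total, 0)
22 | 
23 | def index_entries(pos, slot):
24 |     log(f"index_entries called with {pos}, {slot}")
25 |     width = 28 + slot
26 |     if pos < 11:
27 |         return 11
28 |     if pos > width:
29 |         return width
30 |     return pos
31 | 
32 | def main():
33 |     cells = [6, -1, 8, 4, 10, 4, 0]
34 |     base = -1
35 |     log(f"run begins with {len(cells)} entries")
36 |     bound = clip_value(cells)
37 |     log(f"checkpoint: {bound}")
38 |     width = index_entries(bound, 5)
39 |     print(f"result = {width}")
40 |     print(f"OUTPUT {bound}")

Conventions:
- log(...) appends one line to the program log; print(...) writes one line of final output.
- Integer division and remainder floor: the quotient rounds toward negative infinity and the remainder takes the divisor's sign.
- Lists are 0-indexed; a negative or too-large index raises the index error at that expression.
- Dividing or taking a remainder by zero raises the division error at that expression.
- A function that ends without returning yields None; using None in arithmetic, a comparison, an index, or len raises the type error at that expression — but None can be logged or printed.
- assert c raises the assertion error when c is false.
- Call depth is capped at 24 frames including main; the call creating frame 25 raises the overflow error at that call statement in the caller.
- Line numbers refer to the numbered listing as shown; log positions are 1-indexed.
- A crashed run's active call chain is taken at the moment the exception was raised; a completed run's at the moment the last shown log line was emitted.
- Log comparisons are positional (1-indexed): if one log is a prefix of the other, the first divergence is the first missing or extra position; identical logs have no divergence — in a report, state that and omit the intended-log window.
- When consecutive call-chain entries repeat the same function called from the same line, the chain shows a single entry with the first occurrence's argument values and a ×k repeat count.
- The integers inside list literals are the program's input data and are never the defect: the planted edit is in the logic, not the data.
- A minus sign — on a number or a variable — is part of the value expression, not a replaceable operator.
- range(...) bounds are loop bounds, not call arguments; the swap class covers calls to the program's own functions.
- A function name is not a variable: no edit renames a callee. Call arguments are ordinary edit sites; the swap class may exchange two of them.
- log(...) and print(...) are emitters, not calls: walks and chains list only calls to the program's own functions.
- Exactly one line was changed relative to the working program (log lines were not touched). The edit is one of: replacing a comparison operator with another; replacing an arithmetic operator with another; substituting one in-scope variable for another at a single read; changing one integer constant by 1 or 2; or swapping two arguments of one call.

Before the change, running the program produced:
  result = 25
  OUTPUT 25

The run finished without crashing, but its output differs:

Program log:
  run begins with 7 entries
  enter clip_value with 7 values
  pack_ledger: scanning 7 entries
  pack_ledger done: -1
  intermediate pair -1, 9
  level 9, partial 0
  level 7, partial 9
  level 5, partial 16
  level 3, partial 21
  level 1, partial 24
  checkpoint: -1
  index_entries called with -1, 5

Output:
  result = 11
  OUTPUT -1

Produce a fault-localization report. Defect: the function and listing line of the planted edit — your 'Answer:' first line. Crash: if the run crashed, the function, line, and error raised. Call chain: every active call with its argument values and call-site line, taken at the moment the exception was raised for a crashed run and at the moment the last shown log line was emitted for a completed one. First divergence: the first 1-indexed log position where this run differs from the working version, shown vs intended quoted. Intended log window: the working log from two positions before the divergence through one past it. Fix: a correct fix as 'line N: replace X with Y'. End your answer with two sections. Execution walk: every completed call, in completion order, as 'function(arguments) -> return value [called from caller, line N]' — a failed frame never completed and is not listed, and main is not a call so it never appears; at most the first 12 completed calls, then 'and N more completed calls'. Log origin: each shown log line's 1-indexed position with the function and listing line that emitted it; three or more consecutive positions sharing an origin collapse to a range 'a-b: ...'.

Answer: the defect is in map_offsets at line 3.
Core observation: The earliest visible damage is log position 11 — 'checkpoint: -1' rather than the intended 'checkpoint: 25'.
Call chain: main -> index_entries(-1, 5) (called at line 38).
First divergence: position 11 — shown 'checkpoint: -1', intended 'checkpoint: 25'.
Intended log window:
  9: level 3, partial 21
  10: level 1, partial 24
  11: checkpoint: 25
  12: index_entries called with 25, 5
Execution walk:
  pack_ledger([6, -1, 8, 4, 10, 4, 0]) -> -1  [called from clip_value, line 18]
  map_offsets(-1, 25) -> -1  [called from map_offsets, line 5]
  map_offsets(1, 24) -> -1  [called from map_offsets, line 5]
  map_offsets(3, 21) -> -1  [called from map_offsets, line 5]
  map_offsets(5, 16) -> -1  [called from map_offsets, line 5]
  map_offsets(7, 9) -> -1  [called from map_offsets, line 5]
  map_offsets(9, 0) -> -1  [called from clip_value, line 21]
  clip_value([6, -1, 8, 4, 10, 4, 0]) -> -1  [called from main, line 36]
  index_entries(-1, 5) -> 11  [called from main, line 38]
Origin of each log line:
  1: emitted by main (line 35)
  2: emitted by clip_value (line 17)
  3: emitted by pack_ledger (line 8)
  4: emitted by pack_ledger (line 13)
  5: emitted by clip_value (line 20)
  6-10: emitted by map_offsets (line 4)
  11: emitted by main (line 37)
  12: emitted by index_entries (line 24)
A correct fix: line 3: replace `bound` with `step`.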